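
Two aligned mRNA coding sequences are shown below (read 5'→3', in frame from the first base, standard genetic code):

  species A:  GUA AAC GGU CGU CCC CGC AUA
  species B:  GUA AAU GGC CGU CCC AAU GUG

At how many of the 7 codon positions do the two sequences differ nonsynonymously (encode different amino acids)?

2

Codon 1: GUA Val / GUA Val — identical.
Codon 2: AAC Asn / AAU Asn — synonymous.
Codon 3: GGU Gly / GGC Gly — synonymous.
Codon 4: CGU Arg / CGU Arg — identical.
Codon 5: CCC Pro / CCC Pro — identical.
Codon 6: CGC Arg / AAU Asn — nonsynonymous.
Codon 7: AUA Ile / GUG Val — nonsynonymous.
Nonsynonymous differences: 2.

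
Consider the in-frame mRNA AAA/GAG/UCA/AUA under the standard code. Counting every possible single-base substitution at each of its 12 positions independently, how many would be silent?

7

Codon 1 (AAA, Lys): 1 synonymous substitution.
Codon 2 (GAG, Glu): 1 synonymous substitution.
Codon 3 (UCA, Ser): 3 synonymous substitutions.
Codon 4 (AUA, Ile): 2 synonymous substitutions.
Total: 1 + 1 + 3 + 2 = 7.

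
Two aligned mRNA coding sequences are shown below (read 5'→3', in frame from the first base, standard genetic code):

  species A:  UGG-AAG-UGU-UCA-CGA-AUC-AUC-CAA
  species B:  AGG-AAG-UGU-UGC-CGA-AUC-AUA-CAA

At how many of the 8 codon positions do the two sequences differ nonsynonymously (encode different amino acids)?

2

Codon 1: UGG Trp / AGG Arg — nonsynonymous.
Codon 2: AAG Lys / AAG Lys — identical.
Codon 3: UGU Cys / UGU Cys — identical.
Codon 4: UCA Ser / UGC Cys — nonsynonymous.
Codon 5: CGA Arg / CGA Arg — identical.
Codon 6: AUC Ile / AUC Ile — identical.
Codon 7: AUC Ile / AUA Ile — synonymous.
Codon 8: CAA Gln / CAA Gln — identical.
Nonsynonymous differences: 2.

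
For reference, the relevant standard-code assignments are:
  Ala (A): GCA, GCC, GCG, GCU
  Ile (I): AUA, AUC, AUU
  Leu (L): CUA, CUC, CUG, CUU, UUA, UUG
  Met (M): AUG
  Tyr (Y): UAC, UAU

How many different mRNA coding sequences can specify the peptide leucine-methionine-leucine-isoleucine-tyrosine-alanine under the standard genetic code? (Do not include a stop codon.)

Leu: 6 codons.
Met: 1 codon.
Leu: 6 codons.
Ile: 3 codons.
Tyr: 2 codons.
Ala: 4 codons.
6 × 1 × 6 × 3 × 2 × 4 = 864.

864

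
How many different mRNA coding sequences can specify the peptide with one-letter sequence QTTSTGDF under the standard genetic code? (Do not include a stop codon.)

Gln: 2 codons.
Thr: 4 codons.
Thr: 4 codons.
Ser: 6 codons.
Thr: 4 codons.
Gly: 4 codons.
Asp: 2 codons.
Phe: 2 codons.
2 × 4 × 4 × 6 × 4 × 4 × 2 × 2 = 12288.

12288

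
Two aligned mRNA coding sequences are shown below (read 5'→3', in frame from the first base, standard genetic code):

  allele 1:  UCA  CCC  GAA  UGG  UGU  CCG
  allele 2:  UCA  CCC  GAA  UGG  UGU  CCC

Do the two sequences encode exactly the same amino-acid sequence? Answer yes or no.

Codon 1: UCA Ser / UCA Ser — identical.
Codon 2: CCC Pro / CCC Pro — identical.
Codon 3: GAA Glu / GAA Glu — identical.
Codon 4: UGG Trp / UGG Trp — identical.
Codon 5: UGU Cys / UGU Cys — identical.
Codon 6: CCG Pro / CCC Pro — synonymous.
Nonsynonymous differences: 0 → same protein.

yes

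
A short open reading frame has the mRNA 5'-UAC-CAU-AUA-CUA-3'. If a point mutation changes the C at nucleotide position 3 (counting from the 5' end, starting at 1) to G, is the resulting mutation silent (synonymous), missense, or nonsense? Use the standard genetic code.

nonsense

Position 3 falls in codon 1: UAC → Tyr.
After the substitution the codon is UAG → Stop.
The new codon is a stop codon, so this is a nonsense mutation.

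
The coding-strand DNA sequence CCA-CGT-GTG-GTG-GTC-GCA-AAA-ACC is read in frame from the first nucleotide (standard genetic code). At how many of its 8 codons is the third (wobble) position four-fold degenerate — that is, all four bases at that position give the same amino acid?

Codon 1 CCA (Pro): third position 4-fold.
Codon 2 CGT (Arg): third position 4-fold.
Codon 3 GTG (Val): third position 4-fold.
Codon 4 GTG (Val): third position 4-fold.
Codon 5 GTC (Val): third position 4-fold.
Codon 6 GCA (Ala): third position 4-fold.
Codon 7 AAA (Lys): third position 2-fold.
Codon 8 ACC (Thr): third position 4-fold.
Four-fold degenerate third positions: 7.

7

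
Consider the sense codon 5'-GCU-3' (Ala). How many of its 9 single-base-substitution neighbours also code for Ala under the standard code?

3

Position 1: none → 0 synonymous.
Position 2: none → 0 synonymous.
Position 3: GCC, GCA, GCG → 3 synonymous.
Total: 0 + 0 + 3 = 3.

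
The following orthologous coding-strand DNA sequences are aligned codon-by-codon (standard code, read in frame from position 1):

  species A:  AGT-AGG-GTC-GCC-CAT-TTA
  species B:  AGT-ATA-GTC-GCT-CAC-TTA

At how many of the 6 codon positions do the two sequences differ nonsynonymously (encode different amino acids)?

Codon 1: AGT Ser / AGT Ser — identical.
Codon 2: AGG Arg / ATA Ile — nonsynonymous.
Codon 3: GTC Val / GTC Val — identical.
Codon 4: GCC Ala / GCT Ala — synonymous.
Codon 5: CAT His / CAC His — synonymous.
Codon 6: TTA Leu / TTA Leu — identical.
Nonsynonymous differences: 1.

1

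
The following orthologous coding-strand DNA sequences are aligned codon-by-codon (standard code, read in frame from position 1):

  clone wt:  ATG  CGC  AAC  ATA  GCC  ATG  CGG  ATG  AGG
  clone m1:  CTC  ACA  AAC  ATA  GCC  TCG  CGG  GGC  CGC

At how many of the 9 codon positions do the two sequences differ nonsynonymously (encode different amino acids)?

4

Codon 1: ATG Met / CTC Leu — nonsynonymous.
Codon 2: CGC Arg / ACA Thr — nonsynonymous.
Codon 3: AAC Asn / AAC Asn — identical.
Codon 4: ATA Ile / ATA Ile — identical.
Codon 5: GCC Ala / GCC Ala — identical.
Codon 6: ATG Met / TCG Ser — nonsynonymous.
Codon 7: CGG Arg / CGG Arg — identical.
Codon 8: ATG Met / GGC Gly — nonsynonymous.
Codon 9: AGG Arg / CGC Arg — synonymous.
Nonsynonymous differences: 4.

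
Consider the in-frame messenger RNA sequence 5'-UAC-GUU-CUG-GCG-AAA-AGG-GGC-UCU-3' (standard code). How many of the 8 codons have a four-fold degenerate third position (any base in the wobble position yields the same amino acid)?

5

Codon 1 UAC (Tyr): third position 2-fold.
Codon 2 GUU (Val): third position 4-fold.
Codon 3 CUG (Leu): third position 4-fold.
Codon 4 GCG (Ala): third position 4-fold.
Codon 5 AAA (Lys): third position 2-fold.
Codon 6 AGG (Arg): third position 2-fold.
Codon 7 GGC (Gly): third position 4-fold.
Codon 8 UCU (Ser): third position 4-fold.
Four-fold degenerate third positions: 5.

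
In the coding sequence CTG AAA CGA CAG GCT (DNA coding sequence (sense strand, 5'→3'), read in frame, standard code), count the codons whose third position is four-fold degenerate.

Codon 1 CTG (Leu): third position 4-fold.
Codon 2 AAA (Lys): third position 2-fold.
Codon 3 CGA (Arg): third position 4-fold.
Codon 4 CAG (Gln): third position 2-fold.
Codon 5 GCT (Ala): third position 4-fold.
Four-fold degenerate third positions: 3.

3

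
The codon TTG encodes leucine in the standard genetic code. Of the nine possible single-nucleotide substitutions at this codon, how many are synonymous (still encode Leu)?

Position 1: CTG → 1 synonymous.
Position 2: none → 0 synonymous.
Position 3: TTA → 1 synonymous.
Total: 1 + 0 + 1 = 2.

2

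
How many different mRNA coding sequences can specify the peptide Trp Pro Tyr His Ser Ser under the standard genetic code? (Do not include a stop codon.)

576

Trp: 1 codon.
Pro: 4 codons.
Tyr: 2 codons.
His: 2 codons.
Ser: 6 codons.
Ser: 6 codons.
1 × 4 × 2 × 2 × 6 × 6 = 576.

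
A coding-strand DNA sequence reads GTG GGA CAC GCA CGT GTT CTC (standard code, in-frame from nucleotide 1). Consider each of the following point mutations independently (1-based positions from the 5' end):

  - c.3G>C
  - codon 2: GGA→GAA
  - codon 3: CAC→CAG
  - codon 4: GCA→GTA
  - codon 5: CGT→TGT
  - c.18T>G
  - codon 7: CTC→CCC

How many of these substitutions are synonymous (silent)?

2

Codon 1: GTG (Val) → GTC (Val) — synonymous.
Codon 2: GGA (Gly) → GAA (Glu) — missense.
Codon 3: CAC (His) → CAG (Gln) — missense.
Codon 4: GCA (Ala) → GTA (Val) — missense.
Codon 5: CGT (Arg) → TGT (Cys) — missense.
Codon 6: GTT (Val) → GTG (Val) — synonymous.
Codon 7: CTC (Leu) → CCC (Pro) — missense.
Synonymous: 2 of 7.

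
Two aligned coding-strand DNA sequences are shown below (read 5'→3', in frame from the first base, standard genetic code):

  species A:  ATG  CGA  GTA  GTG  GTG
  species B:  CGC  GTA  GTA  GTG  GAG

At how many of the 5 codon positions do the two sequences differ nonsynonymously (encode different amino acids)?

3

Codon 1: ATG Met / CGC Arg — nonsynonymous.
Codon 2: CGA Arg / GTA Val — nonsynonymous.
Codon 3: GTA Val / GTA Val — identical.
Codon 4: GTG Val / GTG Val — identical.
Codon 5: GTG Val / GAG Glu — nonsynonymous.
Nonsynonymous differences: 3.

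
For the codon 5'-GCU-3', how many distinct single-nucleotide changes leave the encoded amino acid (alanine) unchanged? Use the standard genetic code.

Position 1: none → 0 synonymous.
Position 2: none → 0 synonymous.
Position 3: GCC, GCA, GCG → 3 synonymous.
Total: 0 + 0 + 3 = 3.

3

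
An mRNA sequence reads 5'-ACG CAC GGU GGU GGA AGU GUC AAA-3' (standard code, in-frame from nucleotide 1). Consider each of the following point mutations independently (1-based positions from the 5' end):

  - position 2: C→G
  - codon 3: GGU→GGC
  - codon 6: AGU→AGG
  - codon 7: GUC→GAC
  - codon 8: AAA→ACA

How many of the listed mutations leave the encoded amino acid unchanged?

Codon 1: ACG (Thr) → AGG (Arg) — missense.
Codon 3: GGU (Gly) → GGC (Gly) — synonymous.
Codon 6: AGU (Ser) → AGG (Arg) — missense.
Codon 7: GUC (Val) → GAC (Asp) — missense.
Codon 8: AAA (Lys) → ACA (Thr) — missense.
Synonymous: 1 of 5.

1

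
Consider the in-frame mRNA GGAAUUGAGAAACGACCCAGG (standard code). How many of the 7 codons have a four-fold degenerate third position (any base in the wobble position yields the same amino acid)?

3

Codon 1 GGA (Gly): third position 4-fold.
Codon 2 AUU (Ile): third position 3-fold.
Codon 3 GAG (Glu): third position 2-fold.
Codon 4 AAA (Lys): third position 2-fold.
Codon 5 CGA (Arg): third position 4-fold.
Codon 6 CCC (Pro): third position 4-fold.
Codon 7 AGG (Arg): third position 2-fold.
Four-fold degenerate third positions: 3.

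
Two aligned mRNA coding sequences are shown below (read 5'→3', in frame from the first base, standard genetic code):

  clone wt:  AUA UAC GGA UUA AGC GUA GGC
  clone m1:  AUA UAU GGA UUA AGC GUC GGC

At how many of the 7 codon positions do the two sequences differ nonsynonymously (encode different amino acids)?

Codon 1: AUA Ile / AUA Ile — identical.
Codon 2: UAC Tyr / UAU Tyr — synonymous.
Codon 3: GGA Gly / GGA Gly — identical.
Codon 4: UUA Leu / UUA Leu — identical.
Codon 5: AGC Ser / AGC Ser — identical.
Codon 6: GUA Val / GUC Val — synonymous.
Codon 7: GGC Gly / GGC Gly — identical.
Nonsynonymous differences: 0.

0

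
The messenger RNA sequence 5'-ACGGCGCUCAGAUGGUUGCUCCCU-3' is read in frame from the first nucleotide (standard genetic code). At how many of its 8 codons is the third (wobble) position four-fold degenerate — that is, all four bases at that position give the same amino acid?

5

Codon 1 ACG (Thr): third position 4-fold.
Codon 2 GCG (Ala): third position 4-fold.
Codon 3 CUC (Leu): third position 4-fold.
Codon 4 AGA (Arg): third position 2-fold.
Codon 5 UGG (Trp): third position 1-fold.
Codon 6 UUG (Leu): third position 2-fold.
Codon 7 CUC (Leu): third position 4-fold.
Codon 8 CCU (Pro): third position 4-fold.
Four-fold degenerate third positions: 5.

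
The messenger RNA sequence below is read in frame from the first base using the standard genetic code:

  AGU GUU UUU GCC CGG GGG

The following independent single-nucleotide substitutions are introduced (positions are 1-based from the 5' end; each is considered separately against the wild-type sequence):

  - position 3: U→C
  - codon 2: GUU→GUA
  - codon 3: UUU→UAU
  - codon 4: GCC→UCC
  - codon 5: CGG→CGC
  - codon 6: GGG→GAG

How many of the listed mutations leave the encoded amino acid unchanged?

3

Codon 1: AGU (Ser) → AGC (Ser) — synonymous.
Codon 2: GUU (Val) → GUA (Val) — synonymous.
Codon 3: UUU (Phe) → UAU (Tyr) — missense.
Codon 4: GCC (Ala) → UCC (Ser) — missense.
Codon 5: CGG (Arg) → CGC (Arg) — synonymous.
Codon 6: GGG (Gly) → GAG (Glu) — missense.
Synonymous: 3 of 6.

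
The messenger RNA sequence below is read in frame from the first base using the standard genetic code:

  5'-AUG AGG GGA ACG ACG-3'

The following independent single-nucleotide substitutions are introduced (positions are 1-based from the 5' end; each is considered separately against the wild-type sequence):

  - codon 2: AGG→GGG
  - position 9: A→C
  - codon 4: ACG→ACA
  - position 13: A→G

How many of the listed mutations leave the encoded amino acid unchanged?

Codon 2: AGG (Arg) → GGG (Gly) — missense.
Codon 3: GGA (Gly) → GGC (Gly) — synonymous.
Codon 4: ACG (Thr) → ACA (Thr) — synonymous.
Codon 5: ACG (Thr) → GCG (Ala) — missense.
Synonymous: 2 of 4.

2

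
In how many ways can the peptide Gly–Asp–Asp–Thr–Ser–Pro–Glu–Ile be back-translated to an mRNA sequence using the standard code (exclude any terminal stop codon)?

9216

Gly: 4 codons.
Asp: 2 codons.
Asp: 2 codons.
Thr: 4 codons.
Ser: 6 codons.
Pro: 4 codons.
Glu: 2 codons.
Ile: 3 codons.
4 × 2 × 2 × 4 × 6 × 4 × 2 × 3 = 9216.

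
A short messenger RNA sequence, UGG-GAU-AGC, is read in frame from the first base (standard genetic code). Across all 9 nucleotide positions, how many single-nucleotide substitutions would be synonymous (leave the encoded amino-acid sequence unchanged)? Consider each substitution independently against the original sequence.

2

Codon 1 (UGG, Trp): 0 synonymous substitutions.
Codon 2 (GAU, Asp): 1 synonymous substitution.
Codon 3 (AGC, Ser): 1 synonymous substitution.
Total: 0 + 1 + 1 = 2.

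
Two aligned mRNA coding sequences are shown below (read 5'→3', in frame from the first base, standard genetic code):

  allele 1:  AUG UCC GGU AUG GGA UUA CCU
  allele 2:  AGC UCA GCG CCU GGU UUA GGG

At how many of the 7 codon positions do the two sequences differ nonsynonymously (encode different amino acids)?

Codon 1: AUG Met / AGC Ser — nonsynonymous.
Codon 2: UCC Ser / UCA Ser — synonymous.
Codon 3: GGU Gly / GCG Ala — nonsynonymous.
Codon 4: AUG Met / CCU Pro — nonsynonymous.
Codon 5: GGA Gly / GGU Gly — synonymous.
Codon 6: UUA Leu / UUA Leu — identical.
Codon 7: CCU Pro / GGG Gly — nonsynonymous.
Nonsynonymous differences: 4.

4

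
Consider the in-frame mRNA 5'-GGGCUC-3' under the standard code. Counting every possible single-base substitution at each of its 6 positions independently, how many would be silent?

6

Codon 1 (GGG, Gly): 3 synonymous substitutions.
Codon 2 (CUC, Leu): 3 synonymous substitutions.
Total: 3 + 3 = 6.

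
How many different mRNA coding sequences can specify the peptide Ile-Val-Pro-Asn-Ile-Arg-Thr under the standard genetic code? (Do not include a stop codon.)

6912

Ile: 3 codons.
Val: 4 codons.
Pro: 4 codons.
Asn: 2 codons.
Ile: 3 codons.
Arg: 6 codons.
Thr: 4 codons.
3 × 4 × 4 × 2 × 3 × 6 × 4 = 6912.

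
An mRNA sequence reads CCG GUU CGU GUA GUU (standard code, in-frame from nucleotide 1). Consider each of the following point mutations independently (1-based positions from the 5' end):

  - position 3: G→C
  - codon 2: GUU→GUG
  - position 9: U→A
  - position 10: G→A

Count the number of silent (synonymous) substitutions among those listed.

3

Codon 1: CCG (Pro) → CCC (Pro) — synonymous.
Codon 2: GUU (Val) → GUG (Val) — synonymous.
Codon 3: CGU (Arg) → CGA (Arg) — synonymous.
Codon 4: GUA (Val) → AUA (Ile) — missense.
Synonymous: 3 of 4.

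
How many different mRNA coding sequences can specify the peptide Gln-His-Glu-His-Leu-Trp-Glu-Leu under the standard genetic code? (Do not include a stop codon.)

1152

Gln: 2 codons.
His: 2 codons.
Glu: 2 codons.
His: 2 codons.
Leu: 6 codons.
Trp: 1 codon.
Glu: 2 codons.
Leu: 6 codons.
2 × 2 × 2 × 2 × 6 × 1 × 2 × 6 = 1152.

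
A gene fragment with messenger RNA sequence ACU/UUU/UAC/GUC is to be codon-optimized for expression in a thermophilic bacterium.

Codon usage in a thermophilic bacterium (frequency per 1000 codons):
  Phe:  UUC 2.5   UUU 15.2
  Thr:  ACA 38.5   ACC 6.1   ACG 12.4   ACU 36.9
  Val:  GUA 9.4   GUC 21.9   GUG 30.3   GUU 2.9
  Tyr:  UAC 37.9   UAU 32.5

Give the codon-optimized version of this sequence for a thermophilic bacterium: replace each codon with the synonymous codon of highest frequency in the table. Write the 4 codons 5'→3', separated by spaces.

ACA UUU UAC GUG

Codon 1 (Thr): best is ACA at 38.5.
Codon 2 (Phe): best is UUU at 15.2.
Codon 3 (Tyr): best is UAC at 37.9.
Codon 4 (Val): best is GUG at 30.3.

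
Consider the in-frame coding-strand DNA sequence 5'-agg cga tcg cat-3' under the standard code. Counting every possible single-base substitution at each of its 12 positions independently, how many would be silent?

10

Codon 1 (AGG, Arg): 2 synonymous substitutions.
Codon 2 (CGA, Arg): 4 synonymous substitutions.
Codon 3 (TCG, Ser): 3 synonymous substitutions.
Codon 4 (CAT, His): 1 synonymous substitution.
Total: 2 + 4 + 3 + 1 = 10.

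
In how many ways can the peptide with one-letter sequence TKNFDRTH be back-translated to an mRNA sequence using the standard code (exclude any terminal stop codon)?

Thr: 4 codons.
Lys: 2 codons.
Asn: 2 codons.
Phe: 2 codons.
Asp: 2 codons.
Arg: 6 codons.
Thr: 4 codons.
His: 2 codons.
4 × 2 × 2 × 2 × 2 × 6 × 4 × 2 = 3072.

3072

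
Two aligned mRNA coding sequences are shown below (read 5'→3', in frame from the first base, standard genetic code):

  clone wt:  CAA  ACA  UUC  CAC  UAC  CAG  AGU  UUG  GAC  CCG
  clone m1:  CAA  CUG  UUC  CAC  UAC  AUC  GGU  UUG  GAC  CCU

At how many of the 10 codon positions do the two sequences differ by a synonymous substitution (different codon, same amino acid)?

1

Codon 1: CAA Gln / CAA Gln — identical.
Codon 2: ACA Thr / CUG Leu — nonsynonymous.
Codon 3: UUC Phe / UUC Phe — identical.
Codon 4: CAC His / CAC His — identical.
Codon 5: UAC Tyr / UAC Tyr — identical.
Codon 6: CAG Gln / AUC Ile — nonsynonymous.
Codon 7: AGU Ser / GGU Gly — nonsynonymous.
Codon 8: UUG Leu / UUG Leu — identical.
Codon 9: GAC Asp / GAC Asp — identical.
Codon 10: CCG Pro / CCU Pro — synonymous.
Synonymous differences: 1.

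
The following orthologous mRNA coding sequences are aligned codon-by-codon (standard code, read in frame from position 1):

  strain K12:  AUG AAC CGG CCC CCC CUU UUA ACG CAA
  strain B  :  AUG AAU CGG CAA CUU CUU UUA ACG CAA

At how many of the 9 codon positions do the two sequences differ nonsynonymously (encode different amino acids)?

Codon 1: AUG Met / AUG Met — identical.
Codon 2: AAC Asn / AAU Asn — synonymous.
Codon 3: CGG Arg / CGG Arg — identical.
Codon 4: CCC Pro / CAA Gln — nonsynonymous.
Codon 5: CCC Pro / CUU Leu — nonsynonymous.
Codon 6: CUU Leu / CUU Leu — identical.
Codon 7: UUA Leu / UUA Leu — identical.
Codon 8: ACG Thr / ACG Thr — identical.
Codon 9: CAA Gln / CAA Gln — identical.
Nonsynonymous differences: 2.

2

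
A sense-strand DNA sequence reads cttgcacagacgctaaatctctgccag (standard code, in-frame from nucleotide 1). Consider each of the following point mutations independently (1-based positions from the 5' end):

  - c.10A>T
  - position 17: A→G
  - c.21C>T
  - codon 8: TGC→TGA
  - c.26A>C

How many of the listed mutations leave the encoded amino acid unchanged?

1

Codon 4: ACG (Thr) → TCG (Ser) — missense.
Codon 6: AAT (Asn) → AGT (Ser) — missense.
Codon 7: CTC (Leu) → CTT (Leu) — synonymous.
Codon 8: TGC (Cys) → TGA (Stop) — nonsense.
Codon 9: CAG (Gln) → CCG (Pro) — missense.
Synonymous: 1 of 5.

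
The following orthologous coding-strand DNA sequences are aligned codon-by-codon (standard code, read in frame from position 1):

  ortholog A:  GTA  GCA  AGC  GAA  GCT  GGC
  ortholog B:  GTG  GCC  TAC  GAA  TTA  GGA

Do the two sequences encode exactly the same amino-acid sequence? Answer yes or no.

no

Codon 1: GTA Val / GTG Val — synonymous.
Codon 2: GCA Ala / GCC Ala — synonymous.
Codon 3: AGC Ser / TAC Tyr — nonsynonymous.
Codon 4: GAA Glu / GAA Glu — identical.
Codon 5: GCT Ala / TTA Leu — nonsynonymous.
Codon 6: GGC Gly / GGA Gly — synonymous.
Nonsynonymous differences: 2 → different protein.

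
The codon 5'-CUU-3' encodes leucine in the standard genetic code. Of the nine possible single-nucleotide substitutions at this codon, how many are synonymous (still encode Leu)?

3

Position 1: none → 0 synonymous.
Position 2: none → 0 synonymous.
Position 3: CUC, CUA, CUG → 3 synonymous.
Total: 0 + 0 + 3 = 3.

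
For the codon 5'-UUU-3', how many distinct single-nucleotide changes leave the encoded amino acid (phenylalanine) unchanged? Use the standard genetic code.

1

Position 1: none → 0 synonymous.
Position 2: none → 0 synonymous.
Position 3: UUC → 1 synonymous.
Total: 0 + 0 + 1 = 1.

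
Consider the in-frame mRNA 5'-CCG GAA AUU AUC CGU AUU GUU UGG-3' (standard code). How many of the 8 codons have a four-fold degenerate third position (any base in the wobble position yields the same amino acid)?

3

Codon 1 CCG (Pro): third position 4-fold.
Codon 2 GAA (Glu): third position 2-fold.
Codon 3 AUU (Ile): third position 3-fold.
Codon 4 AUC (Ile): third position 3-fold.
Codon 5 CGU (Arg): third position 4-fold.
Codon 6 AUU (Ile): third position 3-fold.
Codon 7 GUU (Val): third position 4-fold.
Codon 8 UGG (Trp): third position 1-fold.
Four-fold degenerate third positions: 3.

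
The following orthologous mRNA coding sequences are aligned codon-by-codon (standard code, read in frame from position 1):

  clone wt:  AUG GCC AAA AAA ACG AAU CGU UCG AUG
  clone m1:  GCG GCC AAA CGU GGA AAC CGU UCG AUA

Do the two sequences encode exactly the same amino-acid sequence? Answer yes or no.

Codon 1: AUG Met / GCG Ala — nonsynonymous.
Codon 2: GCC Ala / GCC Ala — identical.
Codon 3: AAA Lys / AAA Lys — identical.
Codon 4: AAA Lys / CGU Arg — nonsynonymous.
Codon 5: ACG Thr / GGA Gly — nonsynonymous.
Codon 6: AAU Asn / AAC Asn — synonymous.
Codon 7: CGU Arg / CGU Arg — identical.
Codon 8: UCG Ser / UCG Ser — identical.
Codon 9: AUG Met / AUA Ile — nonsynonymous.
Nonsynonymous differences: 4 → different protein.

no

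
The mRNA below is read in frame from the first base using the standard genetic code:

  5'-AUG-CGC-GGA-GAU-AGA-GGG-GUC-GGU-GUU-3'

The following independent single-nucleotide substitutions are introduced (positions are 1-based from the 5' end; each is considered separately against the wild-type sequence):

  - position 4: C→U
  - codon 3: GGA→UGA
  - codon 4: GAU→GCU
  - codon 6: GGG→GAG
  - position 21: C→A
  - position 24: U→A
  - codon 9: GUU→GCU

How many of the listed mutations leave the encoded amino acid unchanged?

Codon 2: CGC (Arg) → UGC (Cys) — missense.
Codon 3: GGA (Gly) → UGA (Stop) — nonsense.
Codon 4: GAU (Asp) → GCU (Ala) — missense.
Codon 6: GGG (Gly) → GAG (Glu) — missense.
Codon 7: GUC (Val) → GUA (Val) — synonymous.
Codon 8: GGU (Gly) → GGA (Gly) — synonymous.
Codon 9: GUU (Val) → GCU (Ala) — missense.
Synonymous: 2 of 7.

2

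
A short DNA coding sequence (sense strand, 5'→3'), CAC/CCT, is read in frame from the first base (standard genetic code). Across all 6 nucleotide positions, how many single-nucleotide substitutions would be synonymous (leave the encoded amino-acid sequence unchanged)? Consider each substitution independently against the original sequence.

Codon 1 (CAC, His): 1 synonymous substitution.
Codon 2 (CCT, Pro): 3 synonymous substitutions.
Total: 1 + 3 = 4.

4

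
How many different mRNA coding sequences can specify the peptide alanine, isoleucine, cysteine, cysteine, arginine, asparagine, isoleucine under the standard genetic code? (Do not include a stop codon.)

1728

Ala: 4 codons.
Ile: 3 codons.
Cys: 2 codons.
Cys: 2 codons.
Arg: 6 codons.
Asn: 2 codons.
Ile: 3 codons.
4 × 3 × 2 × 2 × 6 × 2 × 3 = 1728.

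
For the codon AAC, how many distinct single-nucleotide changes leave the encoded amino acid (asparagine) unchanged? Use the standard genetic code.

Position 1: none → 0 synonymous.
Position 2: none → 0 synonymous.
Position 3: AAU → 1 synonymous.
Total: 0 + 0 + 1 = 1.

1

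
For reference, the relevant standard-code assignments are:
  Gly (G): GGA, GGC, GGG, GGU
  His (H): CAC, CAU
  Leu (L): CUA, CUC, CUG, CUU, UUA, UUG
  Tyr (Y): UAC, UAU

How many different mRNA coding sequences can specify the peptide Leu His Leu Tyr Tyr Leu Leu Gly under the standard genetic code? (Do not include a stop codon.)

Leu: 6 codons.
His: 2 codons.
Leu: 6 codons.
Tyr: 2 codons.
Tyr: 2 codons.
Leu: 6 codons.
Leu: 6 codons.
Gly: 4 codons.
6 × 2 × 6 × 2 × 2 × 6 × 6 × 4 = 41472.

41472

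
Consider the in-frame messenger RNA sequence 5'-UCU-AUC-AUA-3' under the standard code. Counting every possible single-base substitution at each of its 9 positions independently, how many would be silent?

Codon 1 (UCU, Ser): 3 synonymous substitutions.
Codon 2 (AUC, Ile): 2 synonymous substitutions.
Codon 3 (AUA, Ile): 2 synonymous substitutions.
Total: 3 + 2 + 2 = 7.

7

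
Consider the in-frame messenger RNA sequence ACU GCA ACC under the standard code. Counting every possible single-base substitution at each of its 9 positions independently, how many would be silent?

9

Codon 1 (ACU, Thr): 3 synonymous substitutions.
Codon 2 (GCA, Ala): 3 synonymous substitutions.
Codon 3 (ACC, Thr): 3 synonymous substitutions.
Total: 3 + 3 + 3 = 9.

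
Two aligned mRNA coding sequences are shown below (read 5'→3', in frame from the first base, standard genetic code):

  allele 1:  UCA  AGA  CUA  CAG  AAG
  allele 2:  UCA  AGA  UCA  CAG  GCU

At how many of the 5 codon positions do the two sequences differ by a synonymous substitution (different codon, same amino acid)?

Codon 1: UCA Ser / UCA Ser — identical.
Codon 2: AGA Arg / AGA Arg — identical.
Codon 3: CUA Leu / UCA Ser — nonsynonymous.
Codon 4: CAG Gln / CAG Gln — identical.
Codon 5: AAG Lys / GCU Ala — nonsynonymous.
Synonymous differences: 0.

0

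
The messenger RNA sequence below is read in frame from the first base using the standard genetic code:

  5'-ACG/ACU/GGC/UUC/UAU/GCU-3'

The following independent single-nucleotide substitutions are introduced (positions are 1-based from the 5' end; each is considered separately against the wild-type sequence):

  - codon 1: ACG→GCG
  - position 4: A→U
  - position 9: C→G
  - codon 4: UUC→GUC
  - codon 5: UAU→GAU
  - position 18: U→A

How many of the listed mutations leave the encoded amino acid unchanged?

Codon 1: ACG (Thr) → GCG (Ala) — missense.
Codon 2: ACU (Thr) → UCU (Ser) — missense.
Codon 3: GGC (Gly) → GGG (Gly) — synonymous.
Codon 4: UUC (Phe) → GUC (Val) — missense.
Codon 5: UAU (Tyr) → GAU (Asp) — missense.
Codon 6: GCU (Ala) → GCA (Ala) — synonymous.
Synonymous: 2 of 6.

2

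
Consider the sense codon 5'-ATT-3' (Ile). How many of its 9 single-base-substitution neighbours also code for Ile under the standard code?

Position 1: none → 0 synonymous.
Position 2: none → 0 synonymous.
Position 3: ATC, ATA → 2 synonymous.
Total: 0 + 0 + 2 = 2.

2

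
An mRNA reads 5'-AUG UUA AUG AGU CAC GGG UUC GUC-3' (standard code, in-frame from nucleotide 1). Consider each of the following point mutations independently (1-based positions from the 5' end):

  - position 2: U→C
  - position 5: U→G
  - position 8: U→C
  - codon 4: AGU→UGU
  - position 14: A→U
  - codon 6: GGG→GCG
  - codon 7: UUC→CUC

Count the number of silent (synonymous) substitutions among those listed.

Codon 1: AUG (Met) → ACG (Thr) — missense.
Codon 2: UUA (Leu) → UGA (Stop) — nonsense.
Codon 3: AUG (Met) → ACG (Thr) — missense.
Codon 4: AGU (Ser) → UGU (Cys) — missense.
Codon 5: CAC (His) → CUC (Leu) — missense.
Codon 6: GGG (Gly) → GCG (Ala) — missense.
Codon 7: UUC (Phe) → CUC (Leu) — missense.
Synonymous: 0 of 7.

0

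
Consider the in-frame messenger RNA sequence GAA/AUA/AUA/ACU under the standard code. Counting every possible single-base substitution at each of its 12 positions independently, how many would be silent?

Codon 1 (GAA, Glu): 1 synonymous substitution.
Codon 2 (AUA, Ile): 2 synonymous substitutions.
Codon 3 (AUA, Ile): 2 synonymous substitutions.
Codon 4 (ACU, Thr): 3 synonymous substitutions.
Total: 1 + 2 + 2 + 3 = 8.

8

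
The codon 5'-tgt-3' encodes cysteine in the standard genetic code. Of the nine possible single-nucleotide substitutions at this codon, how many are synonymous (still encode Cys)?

1

Position 1: none → 0 synonymous.
Position 2: none → 0 synonymous.
Position 3: TGC → 1 synonymous.
Total: 0 + 0 + 1 = 1.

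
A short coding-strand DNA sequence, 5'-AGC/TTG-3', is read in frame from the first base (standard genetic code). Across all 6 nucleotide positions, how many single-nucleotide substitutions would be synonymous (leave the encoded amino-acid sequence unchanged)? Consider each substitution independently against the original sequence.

3

Codon 1 (AGC, Ser): 1 synonymous substitution.
Codon 2 (TTG, Leu): 2 synonymous substitutions.
Total: 1 + 2 = 3.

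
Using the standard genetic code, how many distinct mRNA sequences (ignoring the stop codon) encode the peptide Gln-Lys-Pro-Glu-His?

64

Gln: 2 codons.
Lys: 2 codons.
Pro: 4 codons.
Glu: 2 codons.
His: 2 codons.
2 × 2 × 4 × 2 × 2 = 64.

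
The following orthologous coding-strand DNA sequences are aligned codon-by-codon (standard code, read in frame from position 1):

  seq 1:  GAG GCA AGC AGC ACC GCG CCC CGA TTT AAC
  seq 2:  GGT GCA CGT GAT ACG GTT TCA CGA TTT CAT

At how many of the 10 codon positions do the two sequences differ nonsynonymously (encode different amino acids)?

Codon 1: GAG Glu / GGT Gly — nonsynonymous.
Codon 2: GCA Ala / GCA Ala — identical.
Codon 3: AGC Ser / CGT Arg — nonsynonymous.
Codon 4: AGC Ser / GAT Asp — nonsynonymous.
Codon 5: ACC Thr / ACG Thr — synonymous.
Codon 6: GCG Ala / GTT Val — nonsynonymous.
Codon 7: CCC Pro / TCA Ser — nonsynonymous.
Codon 8: CGA Arg / CGA Arg — identical.
Codon 9: TTT Phe / TTT Phe — identical.
Codon 10: AAC Asn / CAT His — nonsynonymous.
Nonsynonymous differences: 6.

6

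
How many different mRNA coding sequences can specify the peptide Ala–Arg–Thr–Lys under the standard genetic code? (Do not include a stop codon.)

Ala: 4 codons.
Arg: 6 codons.
Thr: 4 codons.
Lys: 2 codons.
4 × 6 × 4 × 2 = 192.

192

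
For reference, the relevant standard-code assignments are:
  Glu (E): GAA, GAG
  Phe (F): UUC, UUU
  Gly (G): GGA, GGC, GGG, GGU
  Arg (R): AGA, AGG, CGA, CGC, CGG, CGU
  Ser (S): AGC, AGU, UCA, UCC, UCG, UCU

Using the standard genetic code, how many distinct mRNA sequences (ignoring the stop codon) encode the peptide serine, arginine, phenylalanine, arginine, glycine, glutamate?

Ser: 6 codons.
Arg: 6 codons.
Phe: 2 codons.
Arg: 6 codons.
Gly: 4 codons.
Glu: 2 codons.
6 × 6 × 2 × 6 × 4 × 2 = 3456.

3456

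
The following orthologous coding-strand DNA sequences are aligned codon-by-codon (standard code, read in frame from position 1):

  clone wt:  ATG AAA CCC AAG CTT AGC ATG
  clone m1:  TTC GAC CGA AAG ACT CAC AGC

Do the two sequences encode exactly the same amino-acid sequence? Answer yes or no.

Codon 1: ATG Met / TTC Phe — nonsynonymous.
Codon 2: AAA Lys / GAC Asp — nonsynonymous.
Codon 3: CCC Pro / CGA Arg — nonsynonymous.
Codon 4: AAG Lys / AAG Lys — identical.
Codon 5: CTT Leu / ACT Thr — nonsynonymous.
Codon 6: AGC Ser / CAC His — nonsynonymous.
Codon 7: ATG Met / AGC Ser — nonsynonymous.
Nonsynonymous differences: 6 → different protein.

no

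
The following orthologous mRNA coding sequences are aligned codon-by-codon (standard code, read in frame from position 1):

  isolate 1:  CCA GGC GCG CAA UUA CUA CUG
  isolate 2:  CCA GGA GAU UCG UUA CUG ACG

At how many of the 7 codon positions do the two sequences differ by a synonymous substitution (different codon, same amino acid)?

Codon 1: CCA Pro / CCA Pro — identical.
Codon 2: GGC Gly / GGA Gly — synonymous.
Codon 3: GCG Ala / GAU Asp — nonsynonymous.
Codon 4: CAA Gln / UCG Ser — nonsynonymous.
Codon 5: UUA Leu / UUA Leu — identical.
Codon 6: CUA Leu / CUG Leu — synonymous.
Codon 7: CUG Leu / ACG Thr — nonsynonymous.
Synonymous differences: 2.

2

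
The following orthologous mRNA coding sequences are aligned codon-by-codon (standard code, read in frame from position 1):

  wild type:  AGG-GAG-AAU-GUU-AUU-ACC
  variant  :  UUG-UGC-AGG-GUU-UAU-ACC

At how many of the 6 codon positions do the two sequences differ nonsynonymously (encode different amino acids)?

Codon 1: AGG Arg / UUG Leu — nonsynonymous.
Codon 2: GAG Glu / UGC Cys — nonsynonymous.
Codon 3: AAU Asn / AGG Arg — nonsynonymous.
Codon 4: GUU Val / GUU Val — identical.
Codon 5: AUU Ile / UAU Tyr — nonsynonymous.
Codon 6: ACC Thr / ACC Thr — identical.
Nonsynonymous differences: 4.

4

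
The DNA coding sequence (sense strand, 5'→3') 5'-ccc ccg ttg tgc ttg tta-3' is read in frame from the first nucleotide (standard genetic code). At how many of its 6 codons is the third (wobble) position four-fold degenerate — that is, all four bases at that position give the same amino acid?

Codon 1 CCC (Pro): third position 4-fold.
Codon 2 CCG (Pro): third position 4-fold.
Codon 3 TTG (Leu): third position 2-fold.
Codon 4 TGC (Cys): third position 2-fold.
Codon 5 TTG (Leu): third position 2-fold.
Codon 6 TTA (Leu): third position 2-fold.
Four-fold degenerate third positions: 2.

2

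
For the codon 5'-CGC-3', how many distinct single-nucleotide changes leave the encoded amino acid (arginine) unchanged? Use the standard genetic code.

Position 1: none → 0 synonymous.
Position 2: none → 0 synonymous.
Position 3: CGT, CGA, CGG → 3 synonymous.
Total: 0 + 0 + 3 = 3.

3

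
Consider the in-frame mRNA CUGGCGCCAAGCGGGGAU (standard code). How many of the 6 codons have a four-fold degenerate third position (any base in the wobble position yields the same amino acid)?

Codon 1 CUG (Leu): third position 4-fold.
Codon 2 GCG (Ala): third position 4-fold.
Codon 3 CCA (Pro): third position 4-fold.
Codon 4 AGC (Ser): third position 2-fold.
Codon 5 GGG (Gly): third position 4-fold.
Codon 6 GAU (Asp): third position 2-fold.
Four-fold degenerate third positions: 4.

4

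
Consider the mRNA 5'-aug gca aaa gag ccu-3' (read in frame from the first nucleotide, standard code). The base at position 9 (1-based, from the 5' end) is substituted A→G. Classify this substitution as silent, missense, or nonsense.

Position 9 falls in codon 3: AAA → Lys.
After the substitution the codon is AAG → Lys.
Both encode Lys, so the change is synonymous.

silent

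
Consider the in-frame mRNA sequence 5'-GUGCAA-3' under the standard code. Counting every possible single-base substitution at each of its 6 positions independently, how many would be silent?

4

Codon 1 (GUG, Val): 3 synonymous substitutions.
Codon 2 (CAA, Gln): 1 synonymous substitution.
Total: 3 + 1 = 4.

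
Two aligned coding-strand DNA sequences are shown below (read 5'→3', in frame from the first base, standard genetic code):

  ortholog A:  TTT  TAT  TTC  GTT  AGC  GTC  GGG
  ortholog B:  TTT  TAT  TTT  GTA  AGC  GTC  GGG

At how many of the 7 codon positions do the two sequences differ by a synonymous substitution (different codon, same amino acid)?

Codon 1: TTT Phe / TTT Phe — identical.
Codon 2: TAT Tyr / TAT Tyr — identical.
Codon 3: TTC Phe / TTT Phe — synonymous.
Codon 4: GTT Val / GTA Val — synonymous.
Codon 5: AGC Ser / AGC Ser — identical.
Codon 6: GTC Val / GTC Val — identical.
Codon 7: GGG Gly / GGG Gly — identical.
Synonymous differences: 2.

2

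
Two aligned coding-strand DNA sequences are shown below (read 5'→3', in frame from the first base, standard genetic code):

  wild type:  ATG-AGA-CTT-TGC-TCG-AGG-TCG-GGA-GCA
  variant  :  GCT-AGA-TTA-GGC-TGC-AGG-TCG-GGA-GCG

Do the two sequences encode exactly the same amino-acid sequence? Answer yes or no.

no

Codon 1: ATG Met / GCT Ala — nonsynonymous.
Codon 2: AGA Arg / AGA Arg — identical.
Codon 3: CTT Leu / TTA Leu — synonymous.
Codon 4: TGC Cys / GGC Gly — nonsynonymous.
Codon 5: TCG Ser / TGC Cys — nonsynonymous.
Codon 6: AGG Arg / AGG Arg — identical.
Codon 7: TCG Ser / TCG Ser — identical.
Codon 8: GGA Gly / GGA Gly — identical.
Codon 9: GCA Ala / GCG Ala — synonymous.
Nonsynonymous differences: 3 → different protein.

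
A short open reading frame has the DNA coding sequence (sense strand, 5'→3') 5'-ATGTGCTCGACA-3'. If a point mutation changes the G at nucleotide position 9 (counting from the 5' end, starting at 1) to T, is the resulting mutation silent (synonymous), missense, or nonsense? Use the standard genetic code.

Position 9 falls in codon 3: TCG → Ser.
After the substitution the codon is TCT → Ser.
Both encode Ser, so the change is synonymous.

silent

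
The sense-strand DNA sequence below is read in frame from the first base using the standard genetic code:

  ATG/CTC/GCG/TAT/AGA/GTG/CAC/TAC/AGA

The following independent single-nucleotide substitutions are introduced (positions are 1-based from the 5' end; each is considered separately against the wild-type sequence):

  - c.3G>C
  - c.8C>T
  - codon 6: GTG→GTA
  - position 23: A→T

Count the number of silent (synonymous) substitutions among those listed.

1

Codon 1: ATG (Met) → ATC (Ile) — missense.
Codon 3: GCG (Ala) → GTG (Val) — missense.
Codon 6: GTG (Val) → GTA (Val) — synonymous.
Codon 8: TAC (Tyr) → TTC (Phe) — missense.
Synonymous: 1 of 4.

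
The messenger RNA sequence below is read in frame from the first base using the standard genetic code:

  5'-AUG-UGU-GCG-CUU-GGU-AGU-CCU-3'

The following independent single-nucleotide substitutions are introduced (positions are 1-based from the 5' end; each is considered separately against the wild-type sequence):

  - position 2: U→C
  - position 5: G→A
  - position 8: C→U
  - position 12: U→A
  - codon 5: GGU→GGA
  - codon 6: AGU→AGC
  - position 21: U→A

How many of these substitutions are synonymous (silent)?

Codon 1: AUG (Met) → ACG (Thr) — missense.
Codon 2: UGU (Cys) → UAU (Tyr) — missense.
Codon 3: GCG (Ala) → GUG (Val) — missense.
Codon 4: CUU (Leu) → CUA (Leu) — synonymous.
Codon 5: GGU (Gly) → GGA (Gly) — synonymous.
Codon 6: AGU (Ser) → AGC (Ser) — synonymous.
Codon 7: CCU (Pro) → CCA (Pro) — synonymous.
Synonymous: 4 of 7.

4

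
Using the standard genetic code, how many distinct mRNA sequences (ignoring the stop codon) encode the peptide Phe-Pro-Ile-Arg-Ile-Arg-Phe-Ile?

15552

Phe: 2 codons.
Pro: 4 codons.
Ile: 3 codons.
Arg: 6 codons.
Ile: 3 codons.
Arg: 6 codons.
Phe: 2 codons.
Ile: 3 codons.
2 × 4 × 3 × 6 × 3 × 6 × 2 × 3 = 15552.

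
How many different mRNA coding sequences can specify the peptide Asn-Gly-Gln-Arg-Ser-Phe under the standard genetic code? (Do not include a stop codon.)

Asn: 2 codons.
Gly: 4 codons.
Gln: 2 codons.
Arg: 6 codons.
Ser: 6 codons.
Phe: 2 codons.
2 × 4 × 2 × 6 × 6 × 2 = 1152.

1152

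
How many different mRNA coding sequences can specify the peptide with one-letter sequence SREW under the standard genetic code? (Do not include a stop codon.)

Ser: 6 codons.
Arg: 6 codons.
Glu: 2 codons.
Trp: 1 codon.
6 × 6 × 2 × 1 = 72.

72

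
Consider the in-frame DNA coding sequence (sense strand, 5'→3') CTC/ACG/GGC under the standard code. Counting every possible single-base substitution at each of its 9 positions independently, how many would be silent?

Codon 1 (CTC, Leu): 3 synonymous substitutions.
Codon 2 (ACG, Thr): 3 synonymous substitutions.
Codon 3 (GGC, Gly): 3 synonymous substitutions.
Total: 3 + 3 + 3 = 9.

9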